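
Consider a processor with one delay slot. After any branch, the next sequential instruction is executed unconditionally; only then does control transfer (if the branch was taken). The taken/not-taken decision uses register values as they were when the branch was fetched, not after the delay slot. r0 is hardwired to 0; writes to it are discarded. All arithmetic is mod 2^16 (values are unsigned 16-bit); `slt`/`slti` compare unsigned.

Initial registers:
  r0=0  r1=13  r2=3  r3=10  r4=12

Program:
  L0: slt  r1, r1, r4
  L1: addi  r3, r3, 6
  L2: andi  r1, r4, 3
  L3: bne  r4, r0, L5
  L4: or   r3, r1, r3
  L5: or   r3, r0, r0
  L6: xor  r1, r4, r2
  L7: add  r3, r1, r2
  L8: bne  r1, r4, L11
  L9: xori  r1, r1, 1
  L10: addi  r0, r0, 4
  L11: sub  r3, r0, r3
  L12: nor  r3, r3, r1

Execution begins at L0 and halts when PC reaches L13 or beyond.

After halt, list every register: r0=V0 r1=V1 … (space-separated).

PC=0  slt  r1, r1, r4        | r0=0 r1=0 r2=3 r3=10 r4=12
PC=1  addi  r3, r3, 6        | r0=0 r1=0 r2=3 r3=16 r4=12
PC=2  andi  r1, r4, 3        | r0=0 r1=0 r2=3 r3=16 r4=12
PC=3  bne  r4, r0, L5        | r0=0 r1=0 r2=3 r3=16 r4=12  [TAKEN]
PC=4  or   r3, r1, r3        | r0=0 r1=0 r2=3 r3=16 r4=12
PC=5  or   r3, r0, r0        | r0=0 r1=0 r2=3 r3=0 r4=12
PC=6  xor  r1, r4, r2        | r0=0 r1=15 r2=3 r3=0 r4=12
PC=7  add  r3, r1, r2        | r0=0 r1=15 r2=3 r3=18 r4=12
PC=8  bne  r1, r4, L11       | r0=0 r1=15 r2=3 r3=18 r4=12  [TAKEN]
PC=9  xori  r1, r1, 1        | r0=0 r1=14 r2=3 r3=18 r4=12
PC=11 sub  r3, r0, r3        | r0=0 r1=14 r2=3 r3=65518 r4=12
PC=12 nor  r3, r3, r1        | r0=0 r1=14 r2=3 r3=17 r4=12

r0=0 r1=14 r2=3 r3=17 r4=12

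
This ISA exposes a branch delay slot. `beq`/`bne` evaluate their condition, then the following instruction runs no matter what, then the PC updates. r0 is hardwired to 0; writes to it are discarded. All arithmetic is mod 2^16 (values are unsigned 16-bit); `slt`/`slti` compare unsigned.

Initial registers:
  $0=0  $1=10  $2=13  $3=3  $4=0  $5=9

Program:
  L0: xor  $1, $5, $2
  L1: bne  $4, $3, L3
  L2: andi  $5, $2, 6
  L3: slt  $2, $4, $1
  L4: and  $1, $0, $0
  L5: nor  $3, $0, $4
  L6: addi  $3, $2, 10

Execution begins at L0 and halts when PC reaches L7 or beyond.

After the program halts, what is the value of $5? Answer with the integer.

4

#0 xor  $1, $5, $2 ; 0/4/13/3/0/9
#1 bne  $4, $3, L3 ; 0/4/13/3/0/9 ; →target
#2 andi  $5, $2, 6 ; 0/4/13/3/0/4
#3 slt  $2, $4, $1 ; 0/4/1/3/0/4
#4 and  $1, $0, $0 ; 0/0/1/3/0/4
#5 nor  $3, $0, $4 ; 0/0/1/65535/0/4
#6 addi  $3, $2, 10 ; 0/0/1/11/0/4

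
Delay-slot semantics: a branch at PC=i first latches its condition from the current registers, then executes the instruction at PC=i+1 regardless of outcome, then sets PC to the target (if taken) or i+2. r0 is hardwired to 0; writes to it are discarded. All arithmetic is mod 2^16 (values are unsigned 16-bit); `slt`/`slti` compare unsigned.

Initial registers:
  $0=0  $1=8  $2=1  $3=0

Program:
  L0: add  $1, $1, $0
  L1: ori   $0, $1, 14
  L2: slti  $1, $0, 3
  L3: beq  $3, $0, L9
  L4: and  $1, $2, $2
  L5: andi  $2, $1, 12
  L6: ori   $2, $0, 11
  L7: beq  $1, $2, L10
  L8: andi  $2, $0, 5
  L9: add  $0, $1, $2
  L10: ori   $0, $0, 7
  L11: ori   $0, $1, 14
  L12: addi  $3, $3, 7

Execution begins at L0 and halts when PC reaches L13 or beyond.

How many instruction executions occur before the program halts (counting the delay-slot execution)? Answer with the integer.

#0 add  $1, $1, $0 ; 0/8/1/0
#1 ori   $0, $1, 14 ; 0/8/1/0
#2 slti  $1, $0, 3 ; 0/1/1/0
#3 beq  $3, $0, L9 ; 0/1/1/0 ; →target
#4 and  $1, $2, $2 ; 0/1/1/0
#9 add  $0, $1, $2 ; 0/1/1/0
#10 ori   $0, $0, 7 ; 0/1/1/0
#11 ori   $0, $1, 14 ; 0/1/1/0
#12 addi  $3, $3, 7 ; 0/1/1/7

9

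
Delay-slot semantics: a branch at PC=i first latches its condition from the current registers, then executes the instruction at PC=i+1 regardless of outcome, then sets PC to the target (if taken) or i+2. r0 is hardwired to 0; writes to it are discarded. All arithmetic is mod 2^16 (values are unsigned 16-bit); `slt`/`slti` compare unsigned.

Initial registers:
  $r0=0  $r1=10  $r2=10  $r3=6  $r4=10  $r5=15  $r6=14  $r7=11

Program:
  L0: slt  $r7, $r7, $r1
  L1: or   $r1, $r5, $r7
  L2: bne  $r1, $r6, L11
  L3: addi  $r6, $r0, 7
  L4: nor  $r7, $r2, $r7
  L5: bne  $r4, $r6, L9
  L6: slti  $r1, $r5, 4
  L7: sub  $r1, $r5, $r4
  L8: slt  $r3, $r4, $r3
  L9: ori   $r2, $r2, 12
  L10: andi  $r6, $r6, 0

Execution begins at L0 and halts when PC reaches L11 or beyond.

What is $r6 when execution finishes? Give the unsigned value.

#0 slt  $r7, $r7, $r1 ; 0/10/10/6/10/15/14/0
#1 or   $r1, $r5, $r7 ; 0/15/10/6/10/15/14/0
#2 bne  $r1, $r6, L11 ; 0/15/10/6/10/15/14/0 ; →target
#3 addi  $r6, $r0, 7 ; 0/15/10/6/10/15/7/0

7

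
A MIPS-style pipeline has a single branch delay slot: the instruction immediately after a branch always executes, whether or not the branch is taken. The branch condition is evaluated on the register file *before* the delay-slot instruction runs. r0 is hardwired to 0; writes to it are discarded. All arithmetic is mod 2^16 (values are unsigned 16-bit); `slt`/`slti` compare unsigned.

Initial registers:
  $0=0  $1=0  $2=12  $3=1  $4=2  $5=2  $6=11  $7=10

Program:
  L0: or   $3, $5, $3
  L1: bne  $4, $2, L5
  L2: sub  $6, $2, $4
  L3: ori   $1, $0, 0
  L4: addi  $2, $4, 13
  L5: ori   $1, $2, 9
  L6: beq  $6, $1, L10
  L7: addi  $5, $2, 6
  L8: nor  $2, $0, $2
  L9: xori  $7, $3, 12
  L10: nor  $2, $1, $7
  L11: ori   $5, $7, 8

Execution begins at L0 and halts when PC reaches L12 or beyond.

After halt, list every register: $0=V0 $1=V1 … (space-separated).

PC=0  or   $3, $5, $3        | $0=0 $1=0 $2=12 $3=3 $4=2 $5=2 $6=11 $7=10
PC=1  bne  $4, $2, L5        | $0=0 $1=0 $2=12 $3=3 $4=2 $5=2 $6=11 $7=10  [TAKEN]
PC=2  sub  $6, $2, $4        | $0=0 $1=0 $2=12 $3=3 $4=2 $5=2 $6=10 $7=10
PC=5  ori   $1, $2, 9        | $0=0 $1=13 $2=12 $3=3 $4=2 $5=2 $6=10 $7=10
PC=6  beq  $6, $1, L10       | $0=0 $1=13 $2=12 $3=3 $4=2 $5=2 $6=10 $7=10  [not taken]
PC=7  addi  $5, $2, 6        | $0=0 $1=13 $2=12 $3=3 $4=2 $5=18 $6=10 $7=10
PC=8  nor  $2, $0, $2        | $0=0 $1=13 $2=65523 $3=3 $4=2 $5=18 $6=10 $7=10
PC=9  xori  $7, $3, 12       | $0=0 $1=13 $2=65523 $3=3 $4=2 $5=18 $6=10 $7=15
PC=10 nor  $2, $1, $7        | $0=0 $1=13 $2=65520 $3=3 $4=2 $5=18 $6=10 $7=15
PC=11 ori   $5, $7, 8        | $0=0 $1=13 $2=65520 $3=3 $4=2 $5=15 $6=10 $7=15

$0=0 $1=13 $2=65520 $3=3 $4=2 $5=15 $6=10 $7=15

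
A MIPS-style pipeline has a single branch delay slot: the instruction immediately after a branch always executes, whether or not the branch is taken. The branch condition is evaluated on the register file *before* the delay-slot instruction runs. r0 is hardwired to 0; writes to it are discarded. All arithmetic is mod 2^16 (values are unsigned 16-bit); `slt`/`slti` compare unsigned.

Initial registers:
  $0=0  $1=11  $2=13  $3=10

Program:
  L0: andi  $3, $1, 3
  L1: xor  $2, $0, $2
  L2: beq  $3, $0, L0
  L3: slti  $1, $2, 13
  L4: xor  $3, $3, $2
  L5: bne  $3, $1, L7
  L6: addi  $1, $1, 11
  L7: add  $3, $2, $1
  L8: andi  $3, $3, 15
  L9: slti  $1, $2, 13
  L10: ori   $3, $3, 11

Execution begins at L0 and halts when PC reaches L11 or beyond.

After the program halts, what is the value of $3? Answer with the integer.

#0 andi  $3, $1, 3 ; 0/11/13/3
#1 xor  $2, $0, $2 ; 0/11/13/3
#2 beq  $3, $0, L0 ; 0/11/13/3 ; →fallthru
#3 slti  $1, $2, 13 ; 0/0/13/3
#4 xor  $3, $3, $2 ; 0/0/13/14
#5 bne  $3, $1, L7 ; 0/0/13/14 ; →target
#6 addi  $1, $1, 11 ; 0/11/13/14
#7 add  $3, $2, $1 ; 0/11/13/24
#8 andi  $3, $3, 15 ; 0/11/13/8
#9 slti  $1, $2, 13 ; 0/0/13/8
#10 ori   $3, $3, 11 ; 0/0/13/11

11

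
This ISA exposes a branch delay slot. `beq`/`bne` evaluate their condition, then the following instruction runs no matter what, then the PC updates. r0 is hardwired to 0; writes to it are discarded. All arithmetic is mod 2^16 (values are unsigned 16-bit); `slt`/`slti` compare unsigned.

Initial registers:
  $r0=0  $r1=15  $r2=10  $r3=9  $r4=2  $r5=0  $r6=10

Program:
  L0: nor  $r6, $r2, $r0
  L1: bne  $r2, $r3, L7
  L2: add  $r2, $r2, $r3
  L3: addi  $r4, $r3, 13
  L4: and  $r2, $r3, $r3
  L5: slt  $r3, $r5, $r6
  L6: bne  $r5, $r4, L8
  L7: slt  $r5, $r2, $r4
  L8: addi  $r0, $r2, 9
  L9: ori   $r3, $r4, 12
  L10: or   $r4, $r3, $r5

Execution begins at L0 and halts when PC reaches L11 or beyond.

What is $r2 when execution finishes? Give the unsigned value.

19

  step pc=0: nor  $r6, $r2, $r0  regs=(0,15,10,9,2,0,65525)
  step pc=1: bne  $r2, $r3, L7  cond=T  regs=(0,15,10,9,2,0,65525)
  step pc=2: add  $r2, $r2, $r3  regs=(0,15,19,9,2,0,65525)
  step pc=7: slt  $r5, $r2, $r4  regs=(0,15,19,9,2,0,65525)
  step pc=8: addi  $r0, $r2, 9  regs=(0,15,19,9,2,0,65525)
  step pc=9: ori   $r3, $r4, 12  regs=(0,15,19,14,2,0,65525)
  step pc=10: or   $r4, $r3, $r5  regs=(0,15,19,14,14,0,65525)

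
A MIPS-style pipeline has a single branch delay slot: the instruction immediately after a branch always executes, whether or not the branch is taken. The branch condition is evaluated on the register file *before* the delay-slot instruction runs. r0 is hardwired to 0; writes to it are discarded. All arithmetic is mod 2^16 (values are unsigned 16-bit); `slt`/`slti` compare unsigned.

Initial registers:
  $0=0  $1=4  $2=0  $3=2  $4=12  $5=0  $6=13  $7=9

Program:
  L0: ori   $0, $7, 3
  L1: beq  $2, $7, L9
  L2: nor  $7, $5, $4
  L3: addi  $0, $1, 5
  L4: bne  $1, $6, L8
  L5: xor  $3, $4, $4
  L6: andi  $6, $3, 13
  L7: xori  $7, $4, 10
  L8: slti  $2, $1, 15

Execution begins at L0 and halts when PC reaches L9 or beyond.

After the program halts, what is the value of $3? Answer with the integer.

[0] ori   $0, $7, 3  →  {$0:0, $1:4, $2:0, $3:2, $4:12, $5:0, $6:13, $7:9}
[1] beq  $2, $7, L9  →  {$0:0, $1:4, $2:0, $3:2, $4:12, $5:0, $6:13, $7:9}  ⟨branch fallthrough⟩
[2] nor  $7, $5, $4  →  {$0:0, $1:4, $2:0, $3:2, $4:12, $5:0, $6:13, $7:65523}
[3] addi  $0, $1, 5  →  {$0:0, $1:4, $2:0, $3:2, $4:12, $5:0, $6:13, $7:65523}
[4] bne  $1, $6, L8  →  {$0:0, $1:4, $2:0, $3:2, $4:12, $5:0, $6:13, $7:65523}  ⟨branch taken⟩
[5] xor  $3, $4, $4  →  {$0:0, $1:4, $2:0, $3:0, $4:12, $5:0, $6:13, $7:65523}
[8] slti  $2, $1, 15  →  {$0:0, $1:4, $2:1, $3:0, $4:12, $5:0, $6:13, $7:65523}

0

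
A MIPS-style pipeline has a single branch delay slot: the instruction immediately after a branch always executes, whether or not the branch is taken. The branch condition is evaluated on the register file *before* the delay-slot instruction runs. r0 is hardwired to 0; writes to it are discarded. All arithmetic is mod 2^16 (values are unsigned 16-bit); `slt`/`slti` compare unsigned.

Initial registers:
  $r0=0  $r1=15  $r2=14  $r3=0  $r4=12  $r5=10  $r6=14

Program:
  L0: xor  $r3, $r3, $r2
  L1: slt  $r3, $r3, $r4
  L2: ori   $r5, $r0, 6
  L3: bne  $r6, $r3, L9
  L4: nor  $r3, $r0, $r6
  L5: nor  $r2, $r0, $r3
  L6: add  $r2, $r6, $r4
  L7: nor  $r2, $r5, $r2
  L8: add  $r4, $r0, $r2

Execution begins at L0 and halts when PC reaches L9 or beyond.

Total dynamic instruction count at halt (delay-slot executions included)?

  step pc=0: xor  $r3, $r3, $r2  regs=(0,15,14,14,12,10,14)
  step pc=1: slt  $r3, $r3, $r4  regs=(0,15,14,0,12,10,14)
  step pc=2: ori   $r5, $r0, 6  regs=(0,15,14,0,12,6,14)
  step pc=3: bne  $r6, $r3, L9  cond=T  regs=(0,15,14,0,12,6,14)
  step pc=4: nor  $r3, $r0, $r6  regs=(0,15,14,65521,12,6,14)

5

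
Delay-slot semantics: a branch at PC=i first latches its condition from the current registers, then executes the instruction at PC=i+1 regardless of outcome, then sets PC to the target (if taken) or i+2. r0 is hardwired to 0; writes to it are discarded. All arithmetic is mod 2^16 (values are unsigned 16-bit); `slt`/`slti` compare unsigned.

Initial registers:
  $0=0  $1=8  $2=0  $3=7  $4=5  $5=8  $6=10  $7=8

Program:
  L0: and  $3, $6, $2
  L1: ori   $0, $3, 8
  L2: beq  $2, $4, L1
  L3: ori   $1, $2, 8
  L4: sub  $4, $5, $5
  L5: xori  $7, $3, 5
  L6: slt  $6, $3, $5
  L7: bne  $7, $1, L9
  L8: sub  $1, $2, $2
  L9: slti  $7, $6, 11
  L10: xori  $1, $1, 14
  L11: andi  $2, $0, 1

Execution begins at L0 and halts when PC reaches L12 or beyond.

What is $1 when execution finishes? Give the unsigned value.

14

[0] and  $3, $6, $2  →  {$0:0, $1:8, $2:0, $3:0, $4:5, $5:8, $6:10, $7:8}
[1] ori   $0, $3, 8  →  {$0:0, $1:8, $2:0, $3:0, $4:5, $5:8, $6:10, $7:8}
[2] beq  $2, $4, L1  →  {$0:0, $1:8, $2:0, $3:0, $4:5, $5:8, $6:10, $7:8}  ⟨branch fallthrough⟩
[3] ori   $1, $2, 8  →  {$0:0, $1:8, $2:0, $3:0, $4:5, $5:8, $6:10, $7:8}
[4] sub  $4, $5, $5  →  {$0:0, $1:8, $2:0, $3:0, $4:0, $5:8, $6:10, $7:8}
[5] xori  $7, $3, 5  →  {$0:0, $1:8, $2:0, $3:0, $4:0, $5:8, $6:10, $7:5}
[6] slt  $6, $3, $5  →  {$0:0, $1:8, $2:0, $3:0, $4:0, $5:8, $6:1, $7:5}
[7] bne  $7, $1, L9  →  {$0:0, $1:8, $2:0, $3:0, $4:0, $5:8, $6:1, $7:5}  ⟨branch taken⟩
[8] sub  $1, $2, $2  →  {$0:0, $1:0, $2:0, $3:0, $4:0, $5:8, $6:1, $7:5}
[9] slti  $7, $6, 11  →  {$0:0, $1:0, $2:0, $3:0, $4:0, $5:8, $6:1, $7:1}
[10] xori  $1, $1, 14  →  {$0:0, $1:14, $2:0, $3:0, $4:0, $5:8, $6:1, $7:1}
[11] andi  $2, $0, 1  →  {$0:0, $1:14, $2:0, $3:0, $4:0, $5:8, $6:1, $7:1}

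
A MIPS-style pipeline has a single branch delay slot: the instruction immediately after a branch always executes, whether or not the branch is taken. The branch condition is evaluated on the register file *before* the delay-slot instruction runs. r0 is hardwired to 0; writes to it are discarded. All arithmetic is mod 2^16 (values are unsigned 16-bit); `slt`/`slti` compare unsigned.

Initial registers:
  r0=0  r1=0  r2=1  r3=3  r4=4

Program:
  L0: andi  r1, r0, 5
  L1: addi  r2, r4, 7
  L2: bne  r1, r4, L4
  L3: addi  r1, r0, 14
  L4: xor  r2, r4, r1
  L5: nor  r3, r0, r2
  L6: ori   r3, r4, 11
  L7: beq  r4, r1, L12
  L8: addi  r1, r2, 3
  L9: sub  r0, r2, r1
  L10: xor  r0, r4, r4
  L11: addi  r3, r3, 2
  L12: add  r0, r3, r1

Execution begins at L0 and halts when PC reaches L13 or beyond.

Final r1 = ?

13

#0 andi  r1, r0, 5 ; 0/0/1/3/4
#1 addi  r2, r4, 7 ; 0/0/11/3/4
#2 bne  r1, r4, L4 ; 0/0/11/3/4 ; →target
#3 addi  r1, r0, 14 ; 0/14/11/3/4
#4 xor  r2, r4, r1 ; 0/14/10/3/4
#5 nor  r3, r0, r2 ; 0/14/10/65525/4
#6 ori   r3, r4, 11 ; 0/14/10/15/4
#7 beq  r4, r1, L12 ; 0/14/10/15/4 ; →fallthru
#8 addi  r1, r2, 3 ; 0/13/10/15/4
#9 sub  r0, r2, r1 ; 0/13/10/15/4
#10 xor  r0, r4, r4 ; 0/13/10/15/4
#11 addi  r3, r3, 2 ; 0/13/10/17/4
#12 add  r0, r3, r1 ; 0/13/10/17/4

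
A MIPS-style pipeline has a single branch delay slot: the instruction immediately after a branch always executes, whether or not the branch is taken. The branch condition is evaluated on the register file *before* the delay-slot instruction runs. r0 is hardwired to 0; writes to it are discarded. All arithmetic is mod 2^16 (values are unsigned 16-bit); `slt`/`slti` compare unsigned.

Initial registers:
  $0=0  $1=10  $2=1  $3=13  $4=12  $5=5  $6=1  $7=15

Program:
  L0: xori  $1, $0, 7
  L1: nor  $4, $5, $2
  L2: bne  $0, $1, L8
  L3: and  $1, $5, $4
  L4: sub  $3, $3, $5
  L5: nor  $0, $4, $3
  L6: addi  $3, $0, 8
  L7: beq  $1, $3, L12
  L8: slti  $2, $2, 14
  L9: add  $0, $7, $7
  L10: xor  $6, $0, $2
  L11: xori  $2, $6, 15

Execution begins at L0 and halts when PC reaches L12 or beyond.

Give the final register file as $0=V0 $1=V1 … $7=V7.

#0 xori  $1, $0, 7 ; 0/7/1/13/12/5/1/15
#1 nor  $4, $5, $2 ; 0/7/1/13/65530/5/1/15
#2 bne  $0, $1, L8 ; 0/7/1/13/65530/5/1/15 ; →target
#3 and  $1, $5, $4 ; 0/0/1/13/65530/5/1/15
#8 slti  $2, $2, 14 ; 0/0/1/13/65530/5/1/15
#9 add  $0, $7, $7 ; 0/0/1/13/65530/5/1/15
#10 xor  $6, $0, $2 ; 0/0/1/13/65530/5/1/15
#11 xori  $2, $6, 15 ; 0/0/14/13/65530/5/1/15

$0=0 $1=0 $2=14 $3=13 $4=65530 $5=5 $6=1 $7=15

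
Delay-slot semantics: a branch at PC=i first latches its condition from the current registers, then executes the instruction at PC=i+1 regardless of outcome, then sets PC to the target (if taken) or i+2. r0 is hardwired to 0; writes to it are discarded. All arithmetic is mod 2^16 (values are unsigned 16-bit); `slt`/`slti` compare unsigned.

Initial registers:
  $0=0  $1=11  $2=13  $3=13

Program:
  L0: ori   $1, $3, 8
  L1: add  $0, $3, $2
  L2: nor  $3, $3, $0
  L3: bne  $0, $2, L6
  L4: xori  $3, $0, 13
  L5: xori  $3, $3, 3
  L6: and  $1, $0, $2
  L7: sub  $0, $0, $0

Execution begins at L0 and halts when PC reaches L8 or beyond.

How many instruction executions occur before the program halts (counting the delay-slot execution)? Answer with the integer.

PC=0  ori   $1, $3, 8        | $0=0 $1=13 $2=13 $3=13
PC=1  add  $0, $3, $2        | $0=0 $1=13 $2=13 $3=13
PC=2  nor  $3, $3, $0        | $0=0 $1=13 $2=13 $3=65522
PC=3  bne  $0, $2, L6        | $0=0 $1=13 $2=13 $3=65522  [TAKEN]
PC=4  xori  $3, $0, 13       | $0=0 $1=13 $2=13 $3=13
PC=6  and  $1, $0, $2        | $0=0 $1=0 $2=13 $3=13
PC=7  sub  $0, $0, $0        | $0=0 $1=0 $2=13 $3=13

7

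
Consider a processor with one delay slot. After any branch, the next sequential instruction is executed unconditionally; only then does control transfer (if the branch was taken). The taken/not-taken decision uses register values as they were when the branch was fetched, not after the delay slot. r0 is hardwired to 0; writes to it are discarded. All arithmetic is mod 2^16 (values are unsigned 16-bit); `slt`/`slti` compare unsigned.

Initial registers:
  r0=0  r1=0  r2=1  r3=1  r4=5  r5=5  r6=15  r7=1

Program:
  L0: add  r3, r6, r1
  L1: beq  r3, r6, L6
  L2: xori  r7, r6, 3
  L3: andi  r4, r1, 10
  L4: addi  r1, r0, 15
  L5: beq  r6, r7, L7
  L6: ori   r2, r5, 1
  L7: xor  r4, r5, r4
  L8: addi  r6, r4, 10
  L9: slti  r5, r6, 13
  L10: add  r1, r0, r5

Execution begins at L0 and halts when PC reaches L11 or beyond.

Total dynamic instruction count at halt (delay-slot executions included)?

8

[0] add  r3, r6, r1  →  {r0:0, r1:0, r2:1, r3:15, r4:5, r5:5, r6:15, r7:1}
[1] beq  r3, r6, L6  →  {r0:0, r1:0, r2:1, r3:15, r4:5, r5:5, r6:15, r7:1}  ⟨branch taken⟩
[2] xori  r7, r6, 3  →  {r0:0, r1:0, r2:1, r3:15, r4:5, r5:5, r6:15, r7:12}
[6] ori   r2, r5, 1  →  {r0:0, r1:0, r2:5, r3:15, r4:5, r5:5, r6:15, r7:12}
[7] xor  r4, r5, r4  →  {r0:0, r1:0, r2:5, r3:15, r4:0, r5:5, r6:15, r7:12}
[8] addi  r6, r4, 10  →  {r0:0, r1:0, r2:5, r3:15, r4:0, r5:5, r6:10, r7:12}
[9] slti  r5, r6, 13  →  {r0:0, r1:0, r2:5, r3:15, r4:0, r5:1, r6:10, r7:12}
[10] add  r1, r0, r5  →  {r0:0, r1:1, r2:5, r3:15, r4:0, r5:1, r6:10, r7:12}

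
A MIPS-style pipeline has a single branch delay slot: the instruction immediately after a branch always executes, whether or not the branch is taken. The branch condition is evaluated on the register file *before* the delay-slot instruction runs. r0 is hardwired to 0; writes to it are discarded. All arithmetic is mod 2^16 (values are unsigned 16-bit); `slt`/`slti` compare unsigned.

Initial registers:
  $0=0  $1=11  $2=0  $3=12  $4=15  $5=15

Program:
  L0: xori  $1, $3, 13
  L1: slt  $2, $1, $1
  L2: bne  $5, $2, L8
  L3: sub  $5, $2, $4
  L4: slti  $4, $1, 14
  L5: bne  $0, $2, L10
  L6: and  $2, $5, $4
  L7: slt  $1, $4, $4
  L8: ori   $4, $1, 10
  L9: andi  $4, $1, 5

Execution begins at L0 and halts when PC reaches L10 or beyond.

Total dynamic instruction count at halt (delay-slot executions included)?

  step pc=0: xori  $1, $3, 13  regs=(0,1,0,12,15,15)
  step pc=1: slt  $2, $1, $1  regs=(0,1,0,12,15,15)
  step pc=2: bne  $5, $2, L8  cond=T  regs=(0,1,0,12,15,15)
  step pc=3: sub  $5, $2, $4  regs=(0,1,0,12,15,65521)
  step pc=8: ori   $4, $1, 10  regs=(0,1,0,12,11,65521)
  step pc=9: andi  $4, $1, 5  regs=(0,1,0,12,1,65521)

6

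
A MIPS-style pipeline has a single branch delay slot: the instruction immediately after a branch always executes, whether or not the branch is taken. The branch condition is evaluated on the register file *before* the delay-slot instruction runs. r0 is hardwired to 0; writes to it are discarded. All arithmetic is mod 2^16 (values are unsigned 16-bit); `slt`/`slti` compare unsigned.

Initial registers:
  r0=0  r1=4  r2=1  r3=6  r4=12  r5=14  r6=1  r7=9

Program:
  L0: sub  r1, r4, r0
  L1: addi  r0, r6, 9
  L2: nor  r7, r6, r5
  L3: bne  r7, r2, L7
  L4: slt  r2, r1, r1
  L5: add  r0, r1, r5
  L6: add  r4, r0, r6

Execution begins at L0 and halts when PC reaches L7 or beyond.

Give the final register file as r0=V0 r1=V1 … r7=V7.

r0=0 r1=12 r2=0 r3=6 r4=12 r5=14 r6=1 r7=65520

[0] sub  r1, r4, r0  →  {r0:0, r1:12, r2:1, r3:6, r4:12, r5:14, r6:1, r7:9}
[1] addi  r0, r6, 9  →  {r0:0, r1:12, r2:1, r3:6, r4:12, r5:14, r6:1, r7:9}
[2] nor  r7, r6, r5  →  {r0:0, r1:12, r2:1, r3:6, r4:12, r5:14, r6:1, r7:65520}
[3] bne  r7, r2, L7  →  {r0:0, r1:12, r2:1, r3:6, r4:12, r5:14, r6:1, r7:65520}  ⟨branch taken⟩
[4] slt  r2, r1, r1  →  {r0:0, r1:12, r2:0, r3:6, r4:12, r5:14, r6:1, r7:65520}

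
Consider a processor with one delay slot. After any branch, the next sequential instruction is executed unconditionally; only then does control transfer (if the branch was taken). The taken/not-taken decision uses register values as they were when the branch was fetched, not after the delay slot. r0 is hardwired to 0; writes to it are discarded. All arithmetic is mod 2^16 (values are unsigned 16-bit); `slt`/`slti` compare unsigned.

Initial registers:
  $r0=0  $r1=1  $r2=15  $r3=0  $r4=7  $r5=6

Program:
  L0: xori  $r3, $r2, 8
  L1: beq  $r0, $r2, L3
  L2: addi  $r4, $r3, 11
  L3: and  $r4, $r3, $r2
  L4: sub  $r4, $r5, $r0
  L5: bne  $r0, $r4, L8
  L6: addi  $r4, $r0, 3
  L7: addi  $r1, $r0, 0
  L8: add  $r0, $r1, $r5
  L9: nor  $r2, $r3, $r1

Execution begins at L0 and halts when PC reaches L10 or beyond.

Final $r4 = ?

PC=0  xori  $r3, $r2, 8      | $r0=0 $r1=1 $r2=15 $r3=7 $r4=7 $r5=6
PC=1  beq  $r0, $r2, L3      | $r0=0 $r1=1 $r2=15 $r3=7 $r4=7 $r5=6  [not taken]
PC=2  addi  $r4, $r3, 11     | $r0=0 $r1=1 $r2=15 $r3=7 $r4=18 $r5=6
PC=3  and  $r4, $r3, $r2     | $r0=0 $r1=1 $r2=15 $r3=7 $r4=7 $r5=6
PC=4  sub  $r4, $r5, $r0     | $r0=0 $r1=1 $r2=15 $r3=7 $r4=6 $r5=6
PC=5  bne  $r0, $r4, L8      | $r0=0 $r1=1 $r2=15 $r3=7 $r4=6 $r5=6  [TAKEN]
PC=6  addi  $r4, $r0, 3      | $r0=0 $r1=1 $r2=15 $r3=7 $r4=3 $r5=6
PC=8  add  $r0, $r1, $r5     | $r0=0 $r1=1 $r2=15 $r3=7 $r4=3 $r5=6
PC=9  nor  $r2, $r3, $r1     | $r0=0 $r1=1 $r2=65528 $r3=7 $r4=3 $r5=6

3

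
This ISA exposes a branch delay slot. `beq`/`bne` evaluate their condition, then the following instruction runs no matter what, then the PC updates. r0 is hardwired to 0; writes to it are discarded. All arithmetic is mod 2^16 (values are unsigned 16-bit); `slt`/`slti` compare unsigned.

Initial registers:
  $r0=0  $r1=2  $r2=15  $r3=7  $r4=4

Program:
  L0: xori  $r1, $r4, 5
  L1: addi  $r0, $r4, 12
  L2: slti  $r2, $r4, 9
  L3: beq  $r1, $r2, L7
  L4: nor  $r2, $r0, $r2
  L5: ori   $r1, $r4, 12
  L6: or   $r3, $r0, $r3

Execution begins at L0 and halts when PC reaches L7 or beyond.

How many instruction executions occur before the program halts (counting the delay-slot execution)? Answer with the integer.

5

PC=0  xori  $r1, $r4, 5      | $r0=0 $r1=1 $r2=15 $r3=7 $r4=4
PC=1  addi  $r0, $r4, 12     | $r0=0 $r1=1 $r2=15 $r3=7 $r4=4
PC=2  slti  $r2, $r4, 9      | $r0=0 $r1=1 $r2=1 $r3=7 $r4=4
PC=3  beq  $r1, $r2, L7      | $r0=0 $r1=1 $r2=1 $r3=7 $r4=4  [TAKEN]
PC=4  nor  $r2, $r0, $r2     | $r0=0 $r1=1 $r2=65534 $r3=7 $r4=4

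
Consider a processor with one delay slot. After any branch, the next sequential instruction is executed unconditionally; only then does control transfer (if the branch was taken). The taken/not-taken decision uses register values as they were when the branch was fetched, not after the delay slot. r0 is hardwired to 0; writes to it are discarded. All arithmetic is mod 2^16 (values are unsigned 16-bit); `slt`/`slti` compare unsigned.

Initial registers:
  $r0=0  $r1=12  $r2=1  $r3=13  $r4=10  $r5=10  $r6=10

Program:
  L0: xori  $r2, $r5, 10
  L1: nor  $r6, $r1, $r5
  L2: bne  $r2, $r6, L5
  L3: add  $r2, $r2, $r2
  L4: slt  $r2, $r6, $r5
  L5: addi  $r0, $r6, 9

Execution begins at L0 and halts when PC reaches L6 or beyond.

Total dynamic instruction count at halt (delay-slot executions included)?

  step pc=0: xori  $r2, $r5, 10  regs=(0,12,0,13,10,10,10)
  step pc=1: nor  $r6, $r1, $r5  regs=(0,12,0,13,10,10,65521)
  step pc=2: bne  $r2, $r6, L5  cond=T  regs=(0,12,0,13,10,10,65521)
  step pc=3: add  $r2, $r2, $r2  regs=(0,12,0,13,10,10,65521)
  step pc=5: addi  $r0, $r6, 9  regs=(0,12,0,13,10,10,65521)

5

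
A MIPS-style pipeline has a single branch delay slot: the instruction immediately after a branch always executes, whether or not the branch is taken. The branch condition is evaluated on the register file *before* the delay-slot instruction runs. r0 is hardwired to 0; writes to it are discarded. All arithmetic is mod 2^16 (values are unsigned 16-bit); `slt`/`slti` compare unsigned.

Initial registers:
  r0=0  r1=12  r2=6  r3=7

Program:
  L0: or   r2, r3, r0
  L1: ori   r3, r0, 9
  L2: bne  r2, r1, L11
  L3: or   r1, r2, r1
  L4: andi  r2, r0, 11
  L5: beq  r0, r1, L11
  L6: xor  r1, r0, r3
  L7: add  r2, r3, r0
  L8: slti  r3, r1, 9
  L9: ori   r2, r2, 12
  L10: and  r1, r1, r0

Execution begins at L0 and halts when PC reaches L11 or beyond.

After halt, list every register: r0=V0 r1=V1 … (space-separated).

#0 or   r2, r3, r0 ; 0/12/7/7
#1 ori   r3, r0, 9 ; 0/12/7/9
#2 bne  r2, r1, L11 ; 0/12/7/9 ; →target
#3 or   r1, r2, r1 ; 0/15/7/9

r0=0 r1=15 r2=7 r3=9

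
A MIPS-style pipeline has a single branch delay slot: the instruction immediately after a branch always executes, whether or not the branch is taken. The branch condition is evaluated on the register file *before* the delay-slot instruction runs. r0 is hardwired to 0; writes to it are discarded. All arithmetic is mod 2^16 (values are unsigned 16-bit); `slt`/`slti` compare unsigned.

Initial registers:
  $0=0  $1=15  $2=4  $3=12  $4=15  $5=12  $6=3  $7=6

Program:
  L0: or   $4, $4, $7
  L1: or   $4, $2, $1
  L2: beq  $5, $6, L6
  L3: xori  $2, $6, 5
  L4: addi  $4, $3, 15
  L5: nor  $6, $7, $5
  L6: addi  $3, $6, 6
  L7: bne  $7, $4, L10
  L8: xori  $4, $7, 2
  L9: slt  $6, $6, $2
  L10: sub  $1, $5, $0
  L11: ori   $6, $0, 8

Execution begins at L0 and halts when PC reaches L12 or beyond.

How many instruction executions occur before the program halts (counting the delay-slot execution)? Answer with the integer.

#0 or   $4, $4, $7 ; 0/15/4/12/15/12/3/6
#1 or   $4, $2, $1 ; 0/15/4/12/15/12/3/6
#2 beq  $5, $6, L6 ; 0/15/4/12/15/12/3/6 ; →fallthru
#3 xori  $2, $6, 5 ; 0/15/6/12/15/12/3/6
#4 addi  $4, $3, 15 ; 0/15/6/12/27/12/3/6
#5 nor  $6, $7, $5 ; 0/15/6/12/27/12/65521/6
#6 addi  $3, $6, 6 ; 0/15/6/65527/27/12/65521/6
#7 bne  $7, $4, L10 ; 0/15/6/65527/27/12/65521/6 ; →target
#8 xori  $4, $7, 2 ; 0/15/6/65527/4/12/65521/6
#10 sub  $1, $5, $0 ; 0/12/6/65527/4/12/65521/6
#11 ori   $6, $0, 8 ; 0/12/6/65527/4/12/8/6

11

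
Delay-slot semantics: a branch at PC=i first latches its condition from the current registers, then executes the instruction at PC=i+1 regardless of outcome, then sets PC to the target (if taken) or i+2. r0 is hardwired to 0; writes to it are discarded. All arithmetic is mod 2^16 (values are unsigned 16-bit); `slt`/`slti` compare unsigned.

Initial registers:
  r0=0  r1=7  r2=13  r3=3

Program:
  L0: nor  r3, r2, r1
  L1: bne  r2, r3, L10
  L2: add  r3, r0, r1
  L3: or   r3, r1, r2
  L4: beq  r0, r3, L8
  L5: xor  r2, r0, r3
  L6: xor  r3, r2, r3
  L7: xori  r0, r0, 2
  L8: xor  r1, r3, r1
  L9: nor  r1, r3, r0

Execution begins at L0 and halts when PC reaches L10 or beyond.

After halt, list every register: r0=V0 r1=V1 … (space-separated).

PC=0  nor  r3, r2, r1        | r0=0 r1=7 r2=13 r3=65520
PC=1  bne  r2, r3, L10       | r0=0 r1=7 r2=13 r3=65520  [TAKEN]
PC=2  add  r3, r0, r1        | r0=0 r1=7 r2=13 r3=7

r0=0 r1=7 r2=13 r3=7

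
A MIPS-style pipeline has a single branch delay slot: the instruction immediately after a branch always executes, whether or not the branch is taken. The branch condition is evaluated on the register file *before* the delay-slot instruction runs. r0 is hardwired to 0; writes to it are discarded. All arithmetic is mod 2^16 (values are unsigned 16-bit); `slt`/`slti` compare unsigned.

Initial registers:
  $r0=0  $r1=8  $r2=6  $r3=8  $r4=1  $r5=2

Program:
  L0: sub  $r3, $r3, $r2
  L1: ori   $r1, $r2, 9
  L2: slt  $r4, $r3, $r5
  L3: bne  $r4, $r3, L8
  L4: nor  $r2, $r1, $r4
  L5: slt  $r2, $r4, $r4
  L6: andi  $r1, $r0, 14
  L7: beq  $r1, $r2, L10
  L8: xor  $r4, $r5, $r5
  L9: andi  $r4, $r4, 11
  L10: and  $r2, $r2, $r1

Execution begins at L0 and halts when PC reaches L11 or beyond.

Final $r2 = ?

#0 sub  $r3, $r3, $r2 ; 0/8/6/2/1/2
#1 ori   $r1, $r2, 9 ; 0/15/6/2/1/2
#2 slt  $r4, $r3, $r5 ; 0/15/6/2/0/2
#3 bne  $r4, $r3, L8 ; 0/15/6/2/0/2 ; →target
#4 nor  $r2, $r1, $r4 ; 0/15/65520/2/0/2
#8 xor  $r4, $r5, $r5 ; 0/15/65520/2/0/2
#9 andi  $r4, $r4, 11 ; 0/15/65520/2/0/2
#10 and  $r2, $r2, $r1 ; 0/15/0/2/0/2

0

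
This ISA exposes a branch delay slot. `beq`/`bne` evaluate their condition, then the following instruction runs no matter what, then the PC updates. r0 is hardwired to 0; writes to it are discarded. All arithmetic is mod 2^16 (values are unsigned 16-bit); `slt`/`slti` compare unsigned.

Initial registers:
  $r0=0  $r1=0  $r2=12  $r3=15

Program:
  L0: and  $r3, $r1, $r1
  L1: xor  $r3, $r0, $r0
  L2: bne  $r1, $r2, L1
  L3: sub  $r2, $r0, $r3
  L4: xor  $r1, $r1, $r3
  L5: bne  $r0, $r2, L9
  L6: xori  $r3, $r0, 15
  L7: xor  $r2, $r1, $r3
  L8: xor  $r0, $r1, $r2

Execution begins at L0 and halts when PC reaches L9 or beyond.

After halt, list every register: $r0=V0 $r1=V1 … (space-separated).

$r0=0 $r1=0 $r2=15 $r3=15

  step pc=0: and  $r3, $r1, $r1  regs=(0,0,12,0)
  step pc=1: xor  $r3, $r0, $r0  regs=(0,0,12,0)
  step pc=2: bne  $r1, $r2, L1  cond=T  regs=(0,0,12,0)
  step pc=3: sub  $r2, $r0, $r3  regs=(0,0,0,0)
  step pc=1: xor  $r3, $r0, $r0  regs=(0,0,0,0)
  step pc=2: bne  $r1, $r2, L1  cond=F  regs=(0,0,0,0)
  step pc=3: sub  $r2, $r0, $r3  regs=(0,0,0,0)
  step pc=4: xor  $r1, $r1, $r3  regs=(0,0,0,0)
  step pc=5: bne  $r0, $r2, L9  cond=F  regs=(0,0,0,0)
  step pc=6: xori  $r3, $r0, 15  regs=(0,0,0,15)
  step pc=7: xor  $r2, $r1, $r3  regs=(0,0,15,15)
  step pc=8: xor  $r0, $r1, $r2  regs=(0,0,15,15)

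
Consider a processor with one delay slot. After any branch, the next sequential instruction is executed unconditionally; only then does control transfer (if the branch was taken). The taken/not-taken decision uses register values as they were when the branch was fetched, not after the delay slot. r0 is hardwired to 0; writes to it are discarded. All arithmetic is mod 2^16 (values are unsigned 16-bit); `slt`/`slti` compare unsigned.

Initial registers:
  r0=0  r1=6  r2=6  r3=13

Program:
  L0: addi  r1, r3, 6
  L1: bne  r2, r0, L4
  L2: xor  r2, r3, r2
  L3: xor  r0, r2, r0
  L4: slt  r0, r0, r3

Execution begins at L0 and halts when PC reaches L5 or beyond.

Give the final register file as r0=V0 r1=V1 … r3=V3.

r0=0 r1=19 r2=11 r3=13

  step pc=0: addi  r1, r3, 6  regs=(0,19,6,13)
  step pc=1: bne  r2, r0, L4  cond=T  regs=(0,19,6,13)
  step pc=2: xor  r2, r3, r2  regs=(0,19,11,13)
  step pc=4: slt  r0, r0, r3  regs=(0,19,11,13)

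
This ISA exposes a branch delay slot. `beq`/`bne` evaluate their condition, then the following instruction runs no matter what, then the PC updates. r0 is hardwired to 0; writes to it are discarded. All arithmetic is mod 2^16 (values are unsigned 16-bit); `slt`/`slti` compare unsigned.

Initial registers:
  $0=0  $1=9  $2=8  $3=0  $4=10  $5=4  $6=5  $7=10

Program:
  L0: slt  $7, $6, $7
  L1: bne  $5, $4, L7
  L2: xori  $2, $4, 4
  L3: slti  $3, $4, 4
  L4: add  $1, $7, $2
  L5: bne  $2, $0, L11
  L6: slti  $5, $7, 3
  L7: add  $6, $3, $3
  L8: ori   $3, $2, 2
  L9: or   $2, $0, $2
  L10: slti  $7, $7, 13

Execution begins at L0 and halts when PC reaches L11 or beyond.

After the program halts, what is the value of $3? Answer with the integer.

#0 slt  $7, $6, $7 ; 0/9/8/0/10/4/5/1
#1 bne  $5, $4, L7 ; 0/9/8/0/10/4/5/1 ; →target
#2 xori  $2, $4, 4 ; 0/9/14/0/10/4/5/1
#7 add  $6, $3, $3 ; 0/9/14/0/10/4/0/1
#8 ori   $3, $2, 2 ; 0/9/14/14/10/4/0/1
#9 or   $2, $0, $2 ; 0/9/14/14/10/4/0/1
#10 slti  $7, $7, 13 ; 0/9/14/14/10/4/0/1

14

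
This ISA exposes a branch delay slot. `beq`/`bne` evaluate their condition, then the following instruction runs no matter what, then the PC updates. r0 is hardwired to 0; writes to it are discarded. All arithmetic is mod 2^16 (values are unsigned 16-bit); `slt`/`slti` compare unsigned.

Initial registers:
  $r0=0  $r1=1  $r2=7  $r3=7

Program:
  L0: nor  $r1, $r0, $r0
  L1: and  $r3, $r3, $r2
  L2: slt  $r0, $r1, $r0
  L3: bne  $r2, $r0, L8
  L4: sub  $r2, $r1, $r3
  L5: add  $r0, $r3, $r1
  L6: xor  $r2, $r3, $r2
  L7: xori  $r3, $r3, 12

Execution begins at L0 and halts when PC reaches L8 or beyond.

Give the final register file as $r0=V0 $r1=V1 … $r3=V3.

  step pc=0: nor  $r1, $r0, $r0  regs=(0,65535,7,7)
  step pc=1: and  $r3, $r3, $r2  regs=(0,65535,7,7)
  step pc=2: slt  $r0, $r1, $r0  regs=(0,65535,7,7)
  step pc=3: bne  $r2, $r0, L8  cond=T  regs=(0,65535,7,7)
  step pc=4: sub  $r2, $r1, $r3  regs=(0,65535,65528,7)

$r0=0 $r1=65535 $r2=65528 $r3=7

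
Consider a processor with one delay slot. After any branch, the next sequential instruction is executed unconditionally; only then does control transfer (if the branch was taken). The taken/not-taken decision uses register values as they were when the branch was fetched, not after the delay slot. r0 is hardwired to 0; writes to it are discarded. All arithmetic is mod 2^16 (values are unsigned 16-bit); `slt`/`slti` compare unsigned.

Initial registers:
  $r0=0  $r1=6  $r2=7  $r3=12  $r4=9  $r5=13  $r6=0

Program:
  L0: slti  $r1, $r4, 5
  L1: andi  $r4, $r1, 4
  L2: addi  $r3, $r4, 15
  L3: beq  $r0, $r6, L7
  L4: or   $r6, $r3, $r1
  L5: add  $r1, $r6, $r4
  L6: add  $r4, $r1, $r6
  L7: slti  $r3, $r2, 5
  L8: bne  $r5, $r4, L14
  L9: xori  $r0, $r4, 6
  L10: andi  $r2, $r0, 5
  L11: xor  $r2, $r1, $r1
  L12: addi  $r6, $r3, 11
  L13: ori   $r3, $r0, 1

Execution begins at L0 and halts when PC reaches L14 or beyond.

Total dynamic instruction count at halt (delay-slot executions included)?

8

  step pc=0: slti  $r1, $r4, 5  regs=(0,0,7,12,9,13,0)
  step pc=1: andi  $r4, $r1, 4  regs=(0,0,7,12,0,13,0)
  step pc=2: addi  $r3, $r4, 15  regs=(0,0,7,15,0,13,0)
  step pc=3: beq  $r0, $r6, L7  cond=T  regs=(0,0,7,15,0,13,0)
  step pc=4: or   $r6, $r3, $r1  regs=(0,0,7,15,0,13,15)
  step pc=7: slti  $r3, $r2, 5  regs=(0,0,7,0,0,13,15)
  step pc=8: bne  $r5, $r4, L14  cond=T  regs=(0,0,7,0,0,13,15)
  step pc=9: xori  $r0, $r4, 6  regs=(0,0,7,0,0,13,15)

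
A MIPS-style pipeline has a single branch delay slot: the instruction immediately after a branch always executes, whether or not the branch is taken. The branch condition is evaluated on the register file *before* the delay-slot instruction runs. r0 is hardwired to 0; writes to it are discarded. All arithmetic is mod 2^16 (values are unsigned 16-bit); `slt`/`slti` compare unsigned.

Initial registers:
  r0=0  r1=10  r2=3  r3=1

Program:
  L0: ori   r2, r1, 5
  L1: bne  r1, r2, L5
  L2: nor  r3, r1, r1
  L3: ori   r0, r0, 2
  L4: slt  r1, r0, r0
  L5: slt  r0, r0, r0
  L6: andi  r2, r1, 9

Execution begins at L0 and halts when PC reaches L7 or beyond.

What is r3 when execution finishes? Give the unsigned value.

65525

#0 ori   r2, r1, 5 ; 0/10/15/1
#1 bne  r1, r2, L5 ; 0/10/15/1 ; →target
#2 nor  r3, r1, r1 ; 0/10/15/65525
#5 slt  r0, r0, r0 ; 0/10/15/65525
#6 andi  r2, r1, 9 ; 0/10/8/65525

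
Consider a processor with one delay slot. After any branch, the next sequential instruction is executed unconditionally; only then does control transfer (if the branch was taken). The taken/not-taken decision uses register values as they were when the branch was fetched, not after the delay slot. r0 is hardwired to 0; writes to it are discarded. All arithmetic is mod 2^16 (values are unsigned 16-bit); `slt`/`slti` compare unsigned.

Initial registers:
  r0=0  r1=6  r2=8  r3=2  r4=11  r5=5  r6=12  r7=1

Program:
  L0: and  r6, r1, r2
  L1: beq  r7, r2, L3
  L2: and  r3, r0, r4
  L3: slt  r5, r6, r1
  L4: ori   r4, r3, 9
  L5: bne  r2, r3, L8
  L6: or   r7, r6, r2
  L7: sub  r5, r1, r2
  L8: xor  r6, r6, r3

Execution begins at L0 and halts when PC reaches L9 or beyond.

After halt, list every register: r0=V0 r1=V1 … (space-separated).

r0=0 r1=6 r2=8 r3=0 r4=9 r5=1 r6=0 r7=8

  step pc=0: and  r6, r1, r2  regs=(0,6,8,2,11,5,0,1)
  step pc=1: beq  r7, r2, L3  cond=F  regs=(0,6,8,2,11,5,0,1)
  step pc=2: and  r3, r0, r4  regs=(0,6,8,0,11,5,0,1)
  step pc=3: slt  r5, r6, r1  regs=(0,6,8,0,11,1,0,1)
  step pc=4: ori   r4, r3, 9  regs=(0,6,8,0,9,1,0,1)
  step pc=5: bne  r2, r3, L8  cond=T  regs=(0,6,8,0,9,1,0,1)
  step pc=6: or   r7, r6, r2  regs=(0,6,8,0,9,1,0,8)
  step pc=8: xor  r6, r6, r3  regs=(0,6,8,0,9,1,0,8)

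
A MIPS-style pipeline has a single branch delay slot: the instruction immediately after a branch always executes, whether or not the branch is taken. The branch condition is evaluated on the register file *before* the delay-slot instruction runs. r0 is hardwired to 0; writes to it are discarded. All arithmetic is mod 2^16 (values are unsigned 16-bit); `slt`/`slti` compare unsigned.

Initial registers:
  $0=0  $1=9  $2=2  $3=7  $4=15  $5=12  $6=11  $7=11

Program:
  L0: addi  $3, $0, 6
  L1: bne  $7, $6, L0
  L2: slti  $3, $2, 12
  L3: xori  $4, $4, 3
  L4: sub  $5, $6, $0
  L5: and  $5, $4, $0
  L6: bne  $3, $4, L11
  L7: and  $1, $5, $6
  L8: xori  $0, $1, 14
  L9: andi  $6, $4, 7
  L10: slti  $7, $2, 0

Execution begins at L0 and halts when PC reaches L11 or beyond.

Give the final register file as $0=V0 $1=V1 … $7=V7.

#0 addi  $3, $0, 6 ; 0/9/2/6/15/12/11/11
#1 bne  $7, $6, L0 ; 0/9/2/6/15/12/11/11 ; →fallthru
#2 slti  $3, $2, 12 ; 0/9/2/1/15/12/11/11
#3 xori  $4, $4, 3 ; 0/9/2/1/12/12/11/11
#4 sub  $5, $6, $0 ; 0/9/2/1/12/11/11/11
#5 and  $5, $4, $0 ; 0/9/2/1/12/0/11/11
#6 bne  $3, $4, L11 ; 0/9/2/1/12/0/11/11 ; →target
#7 and  $1, $5, $6 ; 0/0/2/1/12/0/11/11

$0=0 $1=0 $2=2 $3=1 $4=12 $5=0 $6=11 $7=11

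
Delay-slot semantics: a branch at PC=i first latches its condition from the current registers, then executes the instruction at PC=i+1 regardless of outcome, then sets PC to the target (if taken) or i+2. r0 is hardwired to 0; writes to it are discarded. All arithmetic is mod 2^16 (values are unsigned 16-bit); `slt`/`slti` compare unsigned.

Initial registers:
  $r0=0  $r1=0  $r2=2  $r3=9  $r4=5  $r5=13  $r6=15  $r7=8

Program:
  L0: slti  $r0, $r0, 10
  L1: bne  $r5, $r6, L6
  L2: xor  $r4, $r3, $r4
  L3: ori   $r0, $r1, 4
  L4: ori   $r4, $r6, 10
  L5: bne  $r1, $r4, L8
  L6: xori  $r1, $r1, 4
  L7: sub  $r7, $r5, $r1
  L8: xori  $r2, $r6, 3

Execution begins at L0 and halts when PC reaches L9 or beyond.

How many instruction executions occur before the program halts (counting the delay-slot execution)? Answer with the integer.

6

PC=0  slti  $r0, $r0, 10     | $r0=0 $r1=0 $r2=2 $r3=9 $r4=5 $r5=13 $r6=15 $r7=8
PC=1  bne  $r5, $r6, L6      | $r0=0 $r1=0 $r2=2 $r3=9 $r4=5 $r5=13 $r6=15 $r7=8  [TAKEN]
PC=2  xor  $r4, $r3, $r4     | $r0=0 $r1=0 $r2=2 $r3=9 $r4=12 $r5=13 $r6=15 $r7=8
PC=6  xori  $r1, $r1, 4      | $r0=0 $r1=4 $r2=2 $r3=9 $r4=12 $r5=13 $r6=15 $r7=8
PC=7  sub  $r7, $r5, $r1     | $r0=0 $r1=4 $r2=2 $r3=9 $r4=12 $r5=13 $r6=15 $r7=9
PC=8  xori  $r2, $r6, 3      | $r0=0 $r1=4 $r2=12 $r3=9 $r4=12 $r5=13 $r6=15 $r7=9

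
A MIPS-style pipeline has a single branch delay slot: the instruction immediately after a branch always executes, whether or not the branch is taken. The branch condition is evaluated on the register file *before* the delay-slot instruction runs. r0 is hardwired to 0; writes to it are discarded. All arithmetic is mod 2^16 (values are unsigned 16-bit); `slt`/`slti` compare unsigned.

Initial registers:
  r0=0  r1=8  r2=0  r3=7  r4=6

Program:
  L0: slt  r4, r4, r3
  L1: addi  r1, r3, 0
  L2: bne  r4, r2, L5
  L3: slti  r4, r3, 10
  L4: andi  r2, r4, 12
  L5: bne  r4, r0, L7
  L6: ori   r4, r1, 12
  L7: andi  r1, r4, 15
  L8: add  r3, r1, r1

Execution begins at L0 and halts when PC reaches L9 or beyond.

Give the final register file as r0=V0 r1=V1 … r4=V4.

r0=0 r1=15 r2=0 r3=30 r4=15

#0 slt  r4, r4, r3 ; 0/8/0/7/1
#1 addi  r1, r3, 0 ; 0/7/0/7/1
#2 bne  r4, r2, L5 ; 0/7/0/7/1 ; →target
#3 slti  r4, r3, 10 ; 0/7/0/7/1
#5 bne  r4, r0, L7 ; 0/7/0/7/1 ; →target
#6 ori   r4, r1, 12 ; 0/7/0/7/15
#7 andi  r1, r4, 15 ; 0/15/0/7/15
#8 add  r3, r1, r1 ; 0/15/0/30/15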